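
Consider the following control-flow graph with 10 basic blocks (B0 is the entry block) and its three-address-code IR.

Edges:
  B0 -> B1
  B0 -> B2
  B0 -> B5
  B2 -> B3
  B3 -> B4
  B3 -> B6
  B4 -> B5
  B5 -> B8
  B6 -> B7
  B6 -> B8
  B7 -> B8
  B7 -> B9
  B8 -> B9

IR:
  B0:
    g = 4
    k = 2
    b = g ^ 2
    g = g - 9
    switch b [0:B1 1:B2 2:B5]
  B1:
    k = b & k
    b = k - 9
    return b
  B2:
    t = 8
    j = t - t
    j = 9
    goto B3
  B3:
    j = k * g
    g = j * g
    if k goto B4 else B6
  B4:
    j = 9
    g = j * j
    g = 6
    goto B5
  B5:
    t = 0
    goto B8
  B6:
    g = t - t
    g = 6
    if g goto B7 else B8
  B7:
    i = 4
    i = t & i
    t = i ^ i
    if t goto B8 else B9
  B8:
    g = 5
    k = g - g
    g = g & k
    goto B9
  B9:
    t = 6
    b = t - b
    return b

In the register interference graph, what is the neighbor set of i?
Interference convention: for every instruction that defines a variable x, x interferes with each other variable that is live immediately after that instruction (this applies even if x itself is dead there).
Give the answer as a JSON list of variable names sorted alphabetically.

Answer: ["b", "t"]

Analysis:
def/use:
  B0: {b,g,k} / ∅
  B1: {b,k} / {b,k}
  B2: {j,t} / ∅
  B3: {g,j} / {g,k}
  B4: {g,j} / ∅
  B5: {t} / ∅
  B6: {g} / {t}
  B7: {i,t} / {t}
  B8: {g,k} / ∅
  B9: {b,t} / {b}

Backward fixpoint:
  B0: in=∅ out={b,g,k}
  B1: in={b,k} out=∅
  B2: in={b,g,k} out={b,g,k,t}
  B3: in={b,g,k,t} out={b,t}
  B4: in={b} out={b}
  B5: in={b} out={b}
  B6: in={b,t} out={b,t}
  B7: in={b,t} out={b}
  B8: in={b} out={b}
  B9: in={b} out=∅

Interference:
  b↔{g,i,j,k,t}
  g↔{b,j,k,t}
  i↔{b,t}
  j↔{b,g,k,t}
  k↔{b,g,j,t}
  t↔{b,g,i,j,k}

N(i) = ["b", "t"]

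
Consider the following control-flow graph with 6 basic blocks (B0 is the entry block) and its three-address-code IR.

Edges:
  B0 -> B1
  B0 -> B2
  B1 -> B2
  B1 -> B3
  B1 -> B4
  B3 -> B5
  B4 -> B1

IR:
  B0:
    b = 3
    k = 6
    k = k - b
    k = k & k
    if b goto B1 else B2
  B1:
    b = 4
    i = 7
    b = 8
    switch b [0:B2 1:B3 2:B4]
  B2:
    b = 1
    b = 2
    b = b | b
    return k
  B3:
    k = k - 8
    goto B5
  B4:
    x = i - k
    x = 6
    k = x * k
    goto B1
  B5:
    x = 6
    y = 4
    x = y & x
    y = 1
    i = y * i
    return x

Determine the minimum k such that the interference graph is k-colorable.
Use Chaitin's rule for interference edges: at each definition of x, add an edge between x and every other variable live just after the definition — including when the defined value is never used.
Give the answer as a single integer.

Answer: 3

Analysis:
Per-block:
  B0 def {b,k} use ∅
  B1 def {b,i} use ∅
  B2 def {b} use {k}
  B3 def {k} use {k}
  B4 def {k,x} use {i,k}
  B5 def {i,x,y} use {i}

Backward fixpoint:
  live B0: ∅→{k}
  live B1: {k}→{i,k}
  live B2: {k}→∅
  live B3: {i,k}→{i}
  live B4: {i,k}→{k}
  live B5: {i}→∅

Interfere edges:
  b — {i,k}
  i — {b,k,x,y}
  k — {b,i,x}
  x — {i,k,y}
  y — {i,x}

Registers:
  clique {b,i,k} ⇒ need ≥ 3
  3-colouring: r0={i}  r1={k,y}  r2={b,x}
  χ = 3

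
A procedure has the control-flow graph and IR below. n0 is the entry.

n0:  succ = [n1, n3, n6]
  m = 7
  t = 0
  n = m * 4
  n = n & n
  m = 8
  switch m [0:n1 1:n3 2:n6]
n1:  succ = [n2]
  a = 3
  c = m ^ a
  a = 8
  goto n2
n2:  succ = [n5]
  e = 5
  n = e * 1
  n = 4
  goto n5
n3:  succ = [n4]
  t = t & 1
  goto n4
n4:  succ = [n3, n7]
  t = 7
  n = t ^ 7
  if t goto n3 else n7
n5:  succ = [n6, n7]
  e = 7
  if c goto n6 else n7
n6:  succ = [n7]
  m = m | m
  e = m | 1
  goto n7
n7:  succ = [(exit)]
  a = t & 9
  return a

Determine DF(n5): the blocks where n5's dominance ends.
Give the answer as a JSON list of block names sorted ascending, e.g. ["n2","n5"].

idom tree: n1←n0 n2←n1 n3←n0 n4←n3 n5←n2 n6←n0 n7←n0
Dom at joins:
  n3: preds {n0,n4}: {n0} ∩ {n0,n3,n4} = {n0}; idom=n0
  n6: preds {n0,n5}: {n0} ∩ {n0,n1,n2,n5} = {n0}; idom=n0
  n7: preds {n4,n5,n6}: {n0,n3,n4} ∩ {n0,n1,n2,n5} ∩ {n0,n6} = {n0}; idom=n0

Frontier:
  join n3 pred n0: · stop@n0
  join n3 pred n4: n4→n3 stop@n0
  join n6 pred n0: · stop@n0
  join n6 pred n5: n5→n2→n1 stop@n0
  join n7 pred n4: n4→n3 stop@n0
  join n7 pred n5: n5→n2→n1 stop@n0
  join n7 pred n6: n6 stop@n0
  n0 → ∅
  n1 → {n6,n7}
  n2 → {n6,n7}
  n3 → {n3,n7}
  n4 → {n3,n7}
  n5 → {n6,n7}
  n6 → {n7}
  n7 → ∅

DF(n5) = ["n6", "n7"]

Answer: ["n6", "n7"]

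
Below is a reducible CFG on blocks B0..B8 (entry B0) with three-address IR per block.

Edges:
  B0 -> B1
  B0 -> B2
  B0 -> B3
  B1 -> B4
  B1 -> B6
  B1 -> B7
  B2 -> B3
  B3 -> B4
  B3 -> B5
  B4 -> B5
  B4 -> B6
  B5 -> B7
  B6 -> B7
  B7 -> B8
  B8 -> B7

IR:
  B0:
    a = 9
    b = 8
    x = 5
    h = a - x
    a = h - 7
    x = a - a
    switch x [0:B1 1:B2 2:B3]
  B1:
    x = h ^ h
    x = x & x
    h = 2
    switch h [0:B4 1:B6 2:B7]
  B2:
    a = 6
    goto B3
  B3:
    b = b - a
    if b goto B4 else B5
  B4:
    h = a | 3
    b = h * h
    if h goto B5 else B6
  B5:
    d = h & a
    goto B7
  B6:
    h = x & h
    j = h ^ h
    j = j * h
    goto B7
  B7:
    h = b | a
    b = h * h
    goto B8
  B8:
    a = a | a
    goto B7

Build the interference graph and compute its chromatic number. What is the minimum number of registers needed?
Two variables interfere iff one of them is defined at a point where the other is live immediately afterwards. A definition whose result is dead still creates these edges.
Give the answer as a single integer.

Answer: 4

Derivation:
Per-block:
  B0 def {a,b,h,x} use ∅
  B1 def {h,x} use {h}
  B2 def {a} use ∅
  B3 def {b} use {a,b}
  B4 def {b,h} use {a}
  B5 def {d} use {a,h}
  B6 def {h,j} use {h,x}
  B7 def {b,h} use {a,b}
  B8 def {a} use {a}

Live sets:
  live B0: ∅→{a,b,h,x}
  live B1: {a,b,h}→{a,b,h,x}
  live B2: {b,h,x}→{a,b,h,x}
  live B3: {a,b,h,x}→{a,b,h,x}
  live B4: {a,x}→{a,b,h,x}
  live B5: {a,b,h}→{a,b}
  live B6: {a,b,h,x}→{a,b}
  live B7: {a,b}→{a,b}
  live B8: {a,b}→{a,b}

Interfere edges:
  a — {b,d,h,j,x}
  b — {a,d,h,j,x}
  d — {a,b}
  h — {a,b,j,x}
  j — {a,b,h}
  x — {a,b,h}

Registers:
  clique {a,b,h,j} ⇒ need ≥ 4
  assign a→c0 b→c1 d→c2 h→c2 j→c3 x→c3 — no edge inside a register ⇒ χ ≤ 4
  χ = 4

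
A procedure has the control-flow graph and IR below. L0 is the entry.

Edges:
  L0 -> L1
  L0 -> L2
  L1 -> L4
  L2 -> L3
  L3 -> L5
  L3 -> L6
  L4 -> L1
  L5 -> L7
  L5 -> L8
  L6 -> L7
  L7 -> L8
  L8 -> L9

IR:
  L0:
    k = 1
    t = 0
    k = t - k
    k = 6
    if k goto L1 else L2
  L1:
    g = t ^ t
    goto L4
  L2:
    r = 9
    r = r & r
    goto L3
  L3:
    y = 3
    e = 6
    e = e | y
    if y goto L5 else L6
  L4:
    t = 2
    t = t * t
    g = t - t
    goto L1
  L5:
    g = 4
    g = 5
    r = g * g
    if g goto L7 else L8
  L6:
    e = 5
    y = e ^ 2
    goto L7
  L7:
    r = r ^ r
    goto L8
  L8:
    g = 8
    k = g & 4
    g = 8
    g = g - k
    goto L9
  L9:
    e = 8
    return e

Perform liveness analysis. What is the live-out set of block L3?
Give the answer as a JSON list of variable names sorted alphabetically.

Block summaries:
  L0: {k,t} / ∅
  L1: {g} / {t}
  L2: {r} / ∅
  L3: {e,y} / ∅
  L4: {g,t} / ∅
  L5: {g,r} / ∅
  L6: {e,y} / ∅
  L7: {r} / {r}
  L8: {g,k} / ∅
  L9: {e} / ∅

Backward fixpoint:
  L0: in=∅ out={t}
  L1: in={t} out=∅
  L2: in=∅ out={r}
  L3: in={r} out={r}
  L4: in=∅ out={t}
  L5: in=∅ out={r}
  L6: in={r} out={r}
  L7: in={r} out=∅
  L8: in=∅ out=∅
  L9: in=∅ out=∅

live-out(L3) = ["r"]

Answer: ["r"]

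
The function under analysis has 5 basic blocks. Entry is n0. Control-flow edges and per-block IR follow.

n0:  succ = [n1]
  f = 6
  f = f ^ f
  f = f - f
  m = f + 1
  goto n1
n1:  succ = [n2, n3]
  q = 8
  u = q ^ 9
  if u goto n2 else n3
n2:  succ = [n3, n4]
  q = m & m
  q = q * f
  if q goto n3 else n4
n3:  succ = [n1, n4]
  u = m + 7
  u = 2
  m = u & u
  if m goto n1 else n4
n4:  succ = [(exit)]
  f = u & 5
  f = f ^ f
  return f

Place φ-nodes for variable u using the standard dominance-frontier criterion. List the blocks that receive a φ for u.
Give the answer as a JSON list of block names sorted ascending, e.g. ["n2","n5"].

Answer: ["n1", "n4"]

Working:
idom tree: n1←n0 n2←n1 n3←n1 n4←n1
Dom∩ at merges:
  n1: preds {n0,n3}: {n0} ∩ {n0,n1,n3} = {n0}; idom=n0
  n3: preds {n1,n2}: {n0,n1} ∩ {n0,n1,n2} = {n0,n1}; idom=n1
  n4: preds {n2,n3}: {n0,n1,n2} ∩ {n0,n1,n3} = {n0,n1}; idom=n1

Frontier:
  n1←n0: walk · to n0
  n1←n3: walk n3→n1 to n0
  n3←n1: walk · to n1
  n3←n2: walk n2 to n1
  n4←n2: walk n2 to n1
  n4←n3: walk n3 to n1
  n0 → ∅
  n1 → {n1}
  n2 → {n3,n4}
  n3 → {n1,n4}
  n4 → ∅

φ for u: defs {n1,n3}
  DF⁺ = {n1,n4}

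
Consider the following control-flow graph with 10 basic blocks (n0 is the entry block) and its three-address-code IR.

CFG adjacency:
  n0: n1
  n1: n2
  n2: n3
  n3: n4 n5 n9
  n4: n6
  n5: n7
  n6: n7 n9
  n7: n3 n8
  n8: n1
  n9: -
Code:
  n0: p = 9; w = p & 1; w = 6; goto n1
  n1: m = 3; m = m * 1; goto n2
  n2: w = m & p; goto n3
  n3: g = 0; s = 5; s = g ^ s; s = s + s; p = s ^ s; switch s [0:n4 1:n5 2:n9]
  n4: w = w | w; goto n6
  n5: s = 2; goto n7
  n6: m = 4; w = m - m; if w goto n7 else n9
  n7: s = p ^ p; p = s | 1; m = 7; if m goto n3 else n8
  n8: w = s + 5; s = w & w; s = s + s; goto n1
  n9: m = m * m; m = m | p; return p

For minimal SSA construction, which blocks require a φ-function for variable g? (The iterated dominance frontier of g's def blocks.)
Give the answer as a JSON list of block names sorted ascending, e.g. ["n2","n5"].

idom tree: n1←n0 n2←n1 n3←n2 n4←n3 n5←n3 n6←n4 n7←n3 n8←n7 n9←n3
Dom∩ at merges:
  n1: preds {n0,n8}: {n0} ∩ {n0,n1,n2,n3,n7,n8} = {n0}; idom=n0
  n3: preds {n2,n7}: {n0,n1,n2} ∩ {n0,n1,n2,n3,n7} = {n0,n1,n2}; idom=n2
  n7: preds {n5,n6}: {n0,n1,n2,n3,n5} ∩ {n0,n1,n2,n3,n4,n6} = {n0,n1,n2,n3}; idom=n3
  n9: preds {n3,n6}: {n0,n1,n2,n3} ∩ {n0,n1,n2,n3,n4,n6} = {n0,n1,n2,n3}; idom=n3

DF derivation:
  join n1 pred n0: · stop@n0
  join n1 pred n8: n8→n7→n3→n2→n1 stop@n0
  join n3 pred n2: · stop@n2
  join n3 pred n7: n7→n3 stop@n2
  join n7 pred n5: n5 stop@n3
  join n7 pred n6: n6→n4 stop@n3
  join n9 pred n3: · stop@n3
  join n9 pred n6: n6→n4 stop@n3
  n0: DF=∅
  n1: DF={n1}
  n2: DF={n1}
  n3: DF={n1,n3}
  n4: DF={n7,n9}
  n5: DF={n7}
  n6: DF={n7,n9}
  n7: DF={n1,n3}
  n8: DF={n1}
  n9: DF=∅

φ for g: defs {n3}
  DF⁺ = {n1,n3}

Answer: ["n1", "n3"]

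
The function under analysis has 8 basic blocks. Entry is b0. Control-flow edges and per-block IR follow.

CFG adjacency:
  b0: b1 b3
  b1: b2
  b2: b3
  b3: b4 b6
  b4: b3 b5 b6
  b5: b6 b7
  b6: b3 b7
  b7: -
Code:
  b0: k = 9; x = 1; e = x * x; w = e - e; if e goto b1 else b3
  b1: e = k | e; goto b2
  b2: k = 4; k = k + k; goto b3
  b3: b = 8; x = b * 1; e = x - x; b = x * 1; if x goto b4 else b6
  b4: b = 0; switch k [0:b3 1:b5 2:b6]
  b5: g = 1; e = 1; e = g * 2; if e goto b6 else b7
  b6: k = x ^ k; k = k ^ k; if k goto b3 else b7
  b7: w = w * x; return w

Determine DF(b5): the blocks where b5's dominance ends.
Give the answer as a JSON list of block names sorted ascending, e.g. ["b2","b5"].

idom tree: b1←b0 b2←b1 b3←b0 b4←b3 b5←b4 b6←b3 b7←b3
Dom∩ at merges:
  b3: preds {b0,b2,b4,b6}: {b0} ∩ {b0,b1,b2} ∩ {b0,b3,b4} ∩ {b0,b3,b6} = {b0}; idom=b0
  b6: preds {b3,b4,b5}: {b0,b3} ∩ {b0,b3,b4} ∩ {b0,b3,b4,b5} = {b0,b3}; idom=b3
  b7: preds {b5,b6}: {b0,b3,b4,b5} ∩ {b0,b3,b6} = {b0,b3}; idom=b3

Frontier:
  b3←b0: walk · to b0
  b3←b2: walk b2→b1 to b0
  b3←b4: walk b4→b3 to b0
  b3←b6: walk b6→b3 to b0
  b6←b3: walk · to b3
  b6←b4: walk b4 to b3
  b6←b5: walk b5→b4 to b3
  b7←b5: walk b5→b4 to b3
  b7←b6: walk b6 to b3
  DF(b0)=∅
  DF(b1)={b3}
  DF(b2)={b3}
  DF(b3)={b3}
  DF(b4)={b3,b6,b7}
  DF(b5)={b6,b7}
  DF(b6)={b3,b7}
  DF(b7)=∅

DF(b5) = ["b6", "b7"]

Answer: ["b6", "b7"]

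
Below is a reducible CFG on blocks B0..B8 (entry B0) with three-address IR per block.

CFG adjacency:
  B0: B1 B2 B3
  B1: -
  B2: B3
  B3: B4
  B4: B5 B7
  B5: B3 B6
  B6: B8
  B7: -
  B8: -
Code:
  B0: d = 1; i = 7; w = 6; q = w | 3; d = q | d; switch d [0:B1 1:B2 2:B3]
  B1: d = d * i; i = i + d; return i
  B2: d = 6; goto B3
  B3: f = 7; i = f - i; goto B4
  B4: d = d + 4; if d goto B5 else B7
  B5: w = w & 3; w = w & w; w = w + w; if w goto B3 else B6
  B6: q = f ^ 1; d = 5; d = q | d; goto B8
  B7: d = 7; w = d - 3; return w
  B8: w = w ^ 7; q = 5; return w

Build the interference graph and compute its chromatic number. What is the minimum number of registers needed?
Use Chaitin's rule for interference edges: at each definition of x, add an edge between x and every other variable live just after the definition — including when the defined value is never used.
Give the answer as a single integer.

Block summaries:
  B0: def={d,i,q,w} ue=∅
  B1: def={d,i} ue={d,i}
  B2: def={d} ue=∅
  B3: def={f,i} ue={i}
  B4: def={d} ue={d}
  B5: def={w} ue={w}
  B6: def={d,q} ue={f}
  B7: def={d,w} ue=∅
  B8: def={q,w} ue={w}

Live sets:
  B0: in=∅ out={d,i,w}
  B1: in={d,i} out=∅
  B2: in={i,w} out={d,i,w}
  B3: in={d,i,w} out={d,f,i,w}
  B4: in={d,f,i,w} out={d,f,i,w}
  B5: in={d,f,i,w} out={d,f,i,w}
  B6: in={f,w} out={w}
  B7: in=∅ out=∅
  B8: in={w} out=∅

Interfere edges:
  d↔{f,i,q,w}
  f↔{d,i,w}
  i↔{d,f,q,w}
  q↔{d,i,w}
  w↔{d,f,i,q}

Chromatic number:
  clique {d,f,i,w} ⇒ need ≥ 4
  4-colouring: R0={d}  R1={i}  R2={w}  R3={f,q}
  χ = 4

Answer: 4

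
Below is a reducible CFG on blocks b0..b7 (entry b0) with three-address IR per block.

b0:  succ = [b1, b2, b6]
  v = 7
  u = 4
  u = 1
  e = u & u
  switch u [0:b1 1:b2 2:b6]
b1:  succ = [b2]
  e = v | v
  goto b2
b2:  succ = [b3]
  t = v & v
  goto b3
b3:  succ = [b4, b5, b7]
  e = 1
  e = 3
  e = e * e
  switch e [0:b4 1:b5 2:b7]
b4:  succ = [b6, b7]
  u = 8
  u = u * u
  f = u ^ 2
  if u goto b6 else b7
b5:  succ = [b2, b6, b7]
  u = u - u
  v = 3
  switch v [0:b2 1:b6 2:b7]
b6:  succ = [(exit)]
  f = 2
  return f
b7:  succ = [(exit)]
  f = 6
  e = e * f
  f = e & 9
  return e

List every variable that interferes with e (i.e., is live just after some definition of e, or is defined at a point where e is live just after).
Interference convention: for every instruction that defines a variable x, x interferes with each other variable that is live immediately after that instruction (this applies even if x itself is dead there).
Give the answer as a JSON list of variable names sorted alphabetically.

def/use:
  b0: {e,u,v} / ∅
  b1: {e} / {v}
  b2: {t} / {v}
  b3: {e} / ∅
  b4: {f,u} / ∅
  b5: {u,v} / {u}
  b6: {f} / ∅
  b7: {e,f} / {e}

Backward fixpoint:
  b0 li=∅ lo={u,v}
  b1 li={u,v} lo={u,v}
  b2 li={u,v} lo={u}
  b3 li={u} lo={e,u}
  b4 li={e} lo={e}
  b5 li={e,u} lo={e,u,v}
  b6 li=∅ lo=∅
  b7 li={e} lo=∅

Interfere edges:
  e — {f,u,v}
  f — {e,u}
  t — {u}
  u — {e,f,t,v}
  v — {e,u}

N(e) = ["f", "u", "v"]

Answer: ["f", "u", "v"]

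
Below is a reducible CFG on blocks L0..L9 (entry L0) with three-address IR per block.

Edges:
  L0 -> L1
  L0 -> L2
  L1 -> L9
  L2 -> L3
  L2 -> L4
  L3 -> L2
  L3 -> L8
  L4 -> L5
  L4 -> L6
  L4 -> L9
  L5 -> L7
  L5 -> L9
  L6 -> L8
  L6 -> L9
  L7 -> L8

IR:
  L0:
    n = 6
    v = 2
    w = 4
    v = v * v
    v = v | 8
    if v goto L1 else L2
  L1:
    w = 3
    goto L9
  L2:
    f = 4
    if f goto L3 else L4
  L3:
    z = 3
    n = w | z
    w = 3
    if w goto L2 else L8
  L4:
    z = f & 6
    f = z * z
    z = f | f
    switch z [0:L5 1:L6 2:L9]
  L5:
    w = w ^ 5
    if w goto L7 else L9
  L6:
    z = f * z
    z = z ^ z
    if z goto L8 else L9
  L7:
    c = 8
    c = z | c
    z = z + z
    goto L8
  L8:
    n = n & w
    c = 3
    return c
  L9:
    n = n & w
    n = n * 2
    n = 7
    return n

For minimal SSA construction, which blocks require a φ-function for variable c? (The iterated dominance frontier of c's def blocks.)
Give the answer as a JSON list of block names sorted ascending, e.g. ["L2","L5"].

Answer: ["L8"]

Derivation:
idom tree: L1←L0 L2←L0 L3←L2 L4←L2 L5←L4 L6←L4 L7←L5 L8←L2 L9←L0
Dom at joins:
  L2: preds {L0,L3}: {L0} ∩ {L0,L2,L3} = {L0}; idom=L0
  L8: preds {L3,L6,L7}: {L0,L2,L3} ∩ {L0,L2,L4,L6} ∩ {L0,L2,L4,L5,L7} = {L0,L2}; idom=L2
  L9: preds {L1,L4,L5,L6}: {L0,L1} ∩ {L0,L2,L4} ∩ {L0,L2,L4,L5} ∩ {L0,L2,L4,L6} = {L0}; idom=L0

Frontier:
  L2←L0: walk · to L0
  L2←L3: walk L3→L2 to L0
  L8←L3: walk L3 to L2
  L8←L6: walk L6→L4 to L2
  L8←L7: walk L7→L5→L4 to L2
  L9←L1: walk L1 to L0
  L9←L4: walk L4→L2 to L0
  L9←L5: walk L5→L4→L2 to L0
  L9←L6: walk L6→L4→L2 to L0
  L0: DF=∅
  L1: DF={L9}
  L2: DF={L2,L9}
  L3: DF={L2,L8}
  L4: DF={L8,L9}
  L5: DF={L8,L9}
  L6: DF={L8,L9}
  L7: DF={L8}
  L8: DF=∅
  L9: DF=∅

φ for c: defs {L7,L8}
  DF⁺ = {L8}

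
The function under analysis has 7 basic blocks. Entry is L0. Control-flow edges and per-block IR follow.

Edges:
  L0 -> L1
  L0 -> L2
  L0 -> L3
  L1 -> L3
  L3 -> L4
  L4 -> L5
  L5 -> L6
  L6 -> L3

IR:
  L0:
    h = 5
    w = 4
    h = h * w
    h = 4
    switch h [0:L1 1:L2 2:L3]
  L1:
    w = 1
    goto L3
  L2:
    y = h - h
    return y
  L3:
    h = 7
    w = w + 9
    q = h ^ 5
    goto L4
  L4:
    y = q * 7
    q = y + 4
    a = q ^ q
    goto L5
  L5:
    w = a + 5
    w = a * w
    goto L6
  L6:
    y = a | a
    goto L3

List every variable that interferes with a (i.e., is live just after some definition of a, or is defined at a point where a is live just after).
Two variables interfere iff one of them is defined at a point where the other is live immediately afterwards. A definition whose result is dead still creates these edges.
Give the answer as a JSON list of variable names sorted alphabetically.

Answer: ["w"]

Working:
Block summaries:
  L0: {h,w} / ∅
  L1: {w} / ∅
  L2: {y} / {h}
  L3: {h,q,w} / {w}
  L4: {a,q,y} / {q}
  L5: {w} / {a}
  L6: {y} / {a}

Live sets:
  L0 li=∅ lo={h,w}
  L1 li=∅ lo={w}
  L2 li={h} lo=∅
  L3 li={w} lo={q}
  L4 li={q} lo={a}
  L5 li={a} lo={a,w}
  L6 li={a,w} lo={w}

Conflict graph:
  a↔{w}
  h↔{w}
  q↔∅
  w↔{a,h,y}
  y↔{w}

N(a) = ["w"]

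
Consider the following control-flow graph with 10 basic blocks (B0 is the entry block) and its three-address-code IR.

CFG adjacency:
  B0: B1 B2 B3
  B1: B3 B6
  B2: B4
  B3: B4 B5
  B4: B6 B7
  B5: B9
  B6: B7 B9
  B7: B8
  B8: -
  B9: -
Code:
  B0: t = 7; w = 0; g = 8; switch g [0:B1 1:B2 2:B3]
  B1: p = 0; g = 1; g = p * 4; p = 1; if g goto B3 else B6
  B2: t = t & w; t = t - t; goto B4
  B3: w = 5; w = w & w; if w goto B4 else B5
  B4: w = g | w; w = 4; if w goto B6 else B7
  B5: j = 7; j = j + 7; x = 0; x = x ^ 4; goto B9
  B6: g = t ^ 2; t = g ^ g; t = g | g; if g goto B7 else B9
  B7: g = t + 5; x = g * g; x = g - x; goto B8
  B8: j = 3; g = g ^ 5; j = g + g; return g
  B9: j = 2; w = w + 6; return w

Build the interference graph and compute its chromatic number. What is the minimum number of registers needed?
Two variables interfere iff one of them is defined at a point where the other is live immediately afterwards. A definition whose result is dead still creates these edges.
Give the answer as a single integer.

Per-block:
  B0: def={g,t,w} ue=∅
  B1: def={g,p} ue=∅
  B2: def={t} ue={t,w}
  B3: def={w} ue=∅
  B4: def={w} ue={g,w}
  B5: def={j,x} ue=∅
  B6: def={g,t} ue={t}
  B7: def={g,x} ue={t}
  B8: def={g,j} ue={g}
  B9: def={j,w} ue={w}

Backward fixpoint:
  live B0: ∅→{g,t,w}
  live B1: {t,w}→{g,t,w}
  live B2: {g,t,w}→{g,t,w}
  live B3: {g,t}→{g,t,w}
  live B4: {g,t,w}→{t,w}
  live B5: {w}→{w}
  live B6: {t,w}→{t,w}
  live B7: {t}→{g}
  live B8: {g}→∅
  live B9: {w}→∅

Interfere edges:
  g — {j,p,t,w,x}
  j — {g,w}
  p — {g,t,w}
  t — {g,p,w}
  w — {g,j,p,t,x}
  x — {g,w}

Registers:
  clique {g,p,t,w} ⇒ need ≥ 4
  assign g→R0 j→R2 p→R2 t→R3 w→R1 x→R2 — no edge inside a register ⇒ χ ≤ 4
  χ = 4

Answer: 4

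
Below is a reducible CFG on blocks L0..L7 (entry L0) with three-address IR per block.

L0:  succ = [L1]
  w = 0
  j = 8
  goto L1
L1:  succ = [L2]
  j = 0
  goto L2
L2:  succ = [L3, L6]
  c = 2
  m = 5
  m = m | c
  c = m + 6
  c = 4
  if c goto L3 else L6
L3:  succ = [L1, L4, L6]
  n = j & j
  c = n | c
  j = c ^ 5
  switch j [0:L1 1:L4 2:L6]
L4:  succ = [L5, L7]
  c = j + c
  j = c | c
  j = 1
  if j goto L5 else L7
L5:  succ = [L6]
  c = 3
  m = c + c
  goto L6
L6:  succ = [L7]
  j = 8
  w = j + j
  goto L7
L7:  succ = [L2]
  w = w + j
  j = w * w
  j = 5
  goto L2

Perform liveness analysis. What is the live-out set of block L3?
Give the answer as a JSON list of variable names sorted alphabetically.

def/use:
  L0: {j,w} / ∅
  L1: {j} / ∅
  L2: {c,m} / ∅
  L3: {c,j,n} / {c,j}
  L4: {c,j} / {c,j}
  L5: {c,m} / ∅
  L6: {j,w} / ∅
  L7: {j,w} / {j,w}

Live sets:
  L0: in=∅ out={w}
  L1: in={w} out={j,w}
  L2: in={j,w} out={c,j,w}
  L3: in={c,j,w} out={c,j,w}
  L4: in={c,j,w} out={j,w}
  L5: in=∅ out=∅
  L6: in=∅ out={j,w}
  L7: in={j,w} out={j,w}

live-out(L3) = ["c", "j", "w"]

Answer: ["c", "j", "w"]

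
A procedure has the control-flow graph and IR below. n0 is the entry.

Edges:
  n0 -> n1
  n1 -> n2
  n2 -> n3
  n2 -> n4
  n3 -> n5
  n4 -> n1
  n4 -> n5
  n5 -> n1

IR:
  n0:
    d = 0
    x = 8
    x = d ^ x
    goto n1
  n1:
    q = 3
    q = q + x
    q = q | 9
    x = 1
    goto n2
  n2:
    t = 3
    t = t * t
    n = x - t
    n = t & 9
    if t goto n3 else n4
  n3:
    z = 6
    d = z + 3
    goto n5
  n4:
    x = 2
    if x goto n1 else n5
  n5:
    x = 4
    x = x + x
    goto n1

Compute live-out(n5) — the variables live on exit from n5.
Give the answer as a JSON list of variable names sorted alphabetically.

Per-block:
  n0 def {d,x} use ∅
  n1 def {q,x} use {x}
  n2 def {n,t} use {x}
  n3 def {d,z} use ∅
  n4 def {x} use ∅
  n5 def {x} use ∅

Backward fixpoint:
  live n0: ∅→{x}
  live n1: {x}→{x}
  live n2: {x}→∅
  live n3: ∅→∅
  live n4: ∅→{x}
  live n5: ∅→{x}

live-out(n5) = ["x"]

Answer: ["x"]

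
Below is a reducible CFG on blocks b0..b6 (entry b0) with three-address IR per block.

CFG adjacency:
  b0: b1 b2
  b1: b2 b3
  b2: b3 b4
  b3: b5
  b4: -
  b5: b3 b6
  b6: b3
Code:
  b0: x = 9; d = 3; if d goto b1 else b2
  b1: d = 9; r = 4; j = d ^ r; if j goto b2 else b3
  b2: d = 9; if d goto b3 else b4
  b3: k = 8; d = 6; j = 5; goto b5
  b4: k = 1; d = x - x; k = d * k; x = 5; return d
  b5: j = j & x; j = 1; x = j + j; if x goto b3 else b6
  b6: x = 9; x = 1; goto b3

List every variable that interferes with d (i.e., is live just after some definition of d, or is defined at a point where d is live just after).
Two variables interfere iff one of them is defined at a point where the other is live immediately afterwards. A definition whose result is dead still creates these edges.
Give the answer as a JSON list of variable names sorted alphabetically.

Per-block:
  b0: def={d,x} ue=∅
  b1: def={d,j,r} ue=∅
  b2: def={d} ue=∅
  b3: def={d,j,k} ue=∅
  b4: def={d,k,x} ue={x}
  b5: def={j,x} ue={j,x}
  b6: def={x} ue=∅

Liveness:
  b0 li=∅ lo={x}
  b1 li={x} lo={x}
  b2 li={x} lo={x}
  b3 li={x} lo={j,x}
  b4 li={x} lo=∅
  b5 li={j,x} lo={x}
  b6 li=∅ lo={x}

Interference:
  d↔{k,r,x}
  j↔{x}
  k↔{d,x}
  r↔{d,x}
  x↔{d,j,k,r}

N(d) = ["k", "r", "x"]

Answer: ["k", "r", "x"]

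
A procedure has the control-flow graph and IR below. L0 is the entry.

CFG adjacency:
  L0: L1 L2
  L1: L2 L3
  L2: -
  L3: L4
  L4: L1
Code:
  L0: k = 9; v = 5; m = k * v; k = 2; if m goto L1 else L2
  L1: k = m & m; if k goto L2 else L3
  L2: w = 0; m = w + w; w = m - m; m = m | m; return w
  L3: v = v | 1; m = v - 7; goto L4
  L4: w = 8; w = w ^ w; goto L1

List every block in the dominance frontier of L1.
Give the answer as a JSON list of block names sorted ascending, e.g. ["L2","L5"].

Answer: ["L1", "L2"]

Working:
idom tree: L1←L0 L2←L0 L3←L1 L4←L3
Join-block Dom:
  L1: preds {L0,L4}: {L0} ∩ {L0,L1,L3,L4} = {L0}; idom=L0
  L2: preds {L0,L1}: {L0} ∩ {L0,L1} = {L0}; idom=L0

DF derivation:
  L1←L0: walk · to L0
  L1←L4: walk L4→L3→L1 to L0
  L2←L0: walk · to L0
  L2←L1: walk L1 to L0
  DF(L0)=∅
  DF(L1)={L1,L2}
  DF(L2)=∅
  DF(L3)={L1}
  DF(L4)={L1}

DF(L1) = ["L1", "L2"]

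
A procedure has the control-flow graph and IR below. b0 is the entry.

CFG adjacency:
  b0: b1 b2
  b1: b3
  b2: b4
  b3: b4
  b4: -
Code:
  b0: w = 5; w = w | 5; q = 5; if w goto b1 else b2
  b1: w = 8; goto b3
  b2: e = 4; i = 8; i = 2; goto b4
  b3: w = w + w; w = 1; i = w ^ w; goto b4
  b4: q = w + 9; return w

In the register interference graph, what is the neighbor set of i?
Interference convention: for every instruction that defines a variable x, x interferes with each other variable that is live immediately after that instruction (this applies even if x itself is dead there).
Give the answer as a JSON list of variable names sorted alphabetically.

Answer: ["w"]

Working:
Block summaries:
  b0: def={q,w} ue=∅
  b1: def={w} ue=∅
  b2: def={e,i} ue=∅
  b3: def={i,w} ue={w}
  b4: def={q} ue={w}

Live sets:
  b0 li=∅ lo={w}
  b1 li=∅ lo={w}
  b2 li={w} lo={w}
  b3 li={w} lo={w}
  b4 li={w} lo=∅

Conflict graph:
  e: {w}
  i: {w}
  q: {w}
  w: {e,i,q}

N(i) = ["w"]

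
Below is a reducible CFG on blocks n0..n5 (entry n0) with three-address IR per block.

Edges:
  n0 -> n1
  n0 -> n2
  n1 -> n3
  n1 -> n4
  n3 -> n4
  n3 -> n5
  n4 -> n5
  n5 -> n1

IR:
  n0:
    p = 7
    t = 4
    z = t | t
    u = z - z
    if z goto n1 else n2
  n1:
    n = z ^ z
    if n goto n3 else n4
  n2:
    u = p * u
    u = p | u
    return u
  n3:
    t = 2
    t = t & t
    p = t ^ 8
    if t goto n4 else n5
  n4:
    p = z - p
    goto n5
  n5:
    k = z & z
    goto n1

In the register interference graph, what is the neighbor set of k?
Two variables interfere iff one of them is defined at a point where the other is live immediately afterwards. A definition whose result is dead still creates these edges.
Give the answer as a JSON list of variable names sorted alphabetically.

Answer: ["p", "z"]

Derivation:
def/use:
  n0 def {p,t,u,z} use ∅
  n1 def {n} use {z}
  n2 def {u} use {p,u}
  n3 def {p,t} use ∅
  n4 def {p} use {p,z}
  n5 def {k} use {z}

Live sets:
  live n0: ∅→{p,u,z}
  live n1: {p,z}→{p,z}
  live n2: {p,u}→∅
  live n3: {z}→{p,z}
  live n4: {p,z}→{p,z}
  live n5: {p,z}→{p,z}

Interference:
  k↔{p,z}
  n↔{p,z}
  p↔{k,n,t,u,z}
  t↔{p,z}
  u↔{p,z}
  z↔{k,n,p,t,u}

N(k) = ["p", "z"]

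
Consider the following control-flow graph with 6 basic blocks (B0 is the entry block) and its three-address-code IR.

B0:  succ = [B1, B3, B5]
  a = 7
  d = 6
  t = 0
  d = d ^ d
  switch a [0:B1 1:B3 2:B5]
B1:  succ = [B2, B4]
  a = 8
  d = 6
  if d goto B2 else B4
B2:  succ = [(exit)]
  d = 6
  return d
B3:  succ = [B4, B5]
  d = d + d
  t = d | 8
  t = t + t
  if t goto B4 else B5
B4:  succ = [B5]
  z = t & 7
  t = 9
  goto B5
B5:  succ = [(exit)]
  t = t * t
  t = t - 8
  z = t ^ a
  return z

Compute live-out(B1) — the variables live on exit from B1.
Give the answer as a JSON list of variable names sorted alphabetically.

Answer: ["a", "t"]

Derivation:
def/use:
  B0: {a,d,t} / ∅
  B1: {a,d} / ∅
  B2: {d} / ∅
  B3: {d,t} / {d}
  B4: {t,z} / {t}
  B5: {t,z} / {a,t}

Liveness:
  B0: in=∅ out={a,d,t}
  B1: in={t} out={a,t}
  B2: in=∅ out=∅
  B3: in={a,d} out={a,t}
  B4: in={a,t} out={a,t}
  B5: in={a,t} out=∅

live-out(B1) = ["a", "t"]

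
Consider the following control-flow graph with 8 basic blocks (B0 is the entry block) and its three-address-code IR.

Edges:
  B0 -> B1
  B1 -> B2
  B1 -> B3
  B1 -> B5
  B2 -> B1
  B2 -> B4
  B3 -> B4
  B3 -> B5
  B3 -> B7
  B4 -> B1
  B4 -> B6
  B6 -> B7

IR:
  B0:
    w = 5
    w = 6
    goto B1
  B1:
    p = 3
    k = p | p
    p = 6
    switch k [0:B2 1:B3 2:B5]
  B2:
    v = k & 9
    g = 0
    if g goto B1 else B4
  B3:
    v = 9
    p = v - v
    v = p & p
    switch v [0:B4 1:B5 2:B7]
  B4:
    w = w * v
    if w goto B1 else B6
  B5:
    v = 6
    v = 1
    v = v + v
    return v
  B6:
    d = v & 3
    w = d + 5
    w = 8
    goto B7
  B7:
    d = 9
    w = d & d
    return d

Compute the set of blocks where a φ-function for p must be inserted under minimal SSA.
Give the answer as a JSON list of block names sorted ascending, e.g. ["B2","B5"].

Answer: ["B1", "B4", "B5", "B7"]

Working:
idom tree: B1←B0 B2←B1 B3←B1 B4←B1 B5←B1 B6←B4 B7←B1
Dom at joins:
  B1: preds {B0,B2,B4}: {B0} ∩ {B0,B1,B2} ∩ {B0,B1,B4} = {B0}; idom=B0
  B4: preds {B2,B3}: {B0,B1,B2} ∩ {B0,B1,B3} = {B0,B1}; idom=B1
  B5: preds {B1,B3}: {B0,B1} ∩ {B0,B1,B3} = {B0,B1}; idom=B1
  B7: preds {B3,B6}: {B0,B1,B3} ∩ {B0,B1,B4,B6} = {B0,B1}; idom=B1

DF derivation:
  B1←B0: walk · to B0
  B1←B2: walk B2→B1 to B0
  B1←B4: walk B4→B1 to B0
  B4←B2: walk B2 to B1
  B4←B3: walk B3 to B1
  B5←B1: walk · to B1
  B5←B3: walk B3 to B1
  B7←B3: walk B3 to B1
  B7←B6: walk B6→B4 to B1
  B0: DF=∅
  B1: DF={B1}
  B2: DF={B1,B4}
  B3: DF={B4,B5,B7}
  B4: DF={B1,B7}
  B5: DF=∅
  B6: DF={B7}
  B7: DF=∅

φ for p: defs {B1,B3}
  DF⁺ = {B1,B4,B5,B7}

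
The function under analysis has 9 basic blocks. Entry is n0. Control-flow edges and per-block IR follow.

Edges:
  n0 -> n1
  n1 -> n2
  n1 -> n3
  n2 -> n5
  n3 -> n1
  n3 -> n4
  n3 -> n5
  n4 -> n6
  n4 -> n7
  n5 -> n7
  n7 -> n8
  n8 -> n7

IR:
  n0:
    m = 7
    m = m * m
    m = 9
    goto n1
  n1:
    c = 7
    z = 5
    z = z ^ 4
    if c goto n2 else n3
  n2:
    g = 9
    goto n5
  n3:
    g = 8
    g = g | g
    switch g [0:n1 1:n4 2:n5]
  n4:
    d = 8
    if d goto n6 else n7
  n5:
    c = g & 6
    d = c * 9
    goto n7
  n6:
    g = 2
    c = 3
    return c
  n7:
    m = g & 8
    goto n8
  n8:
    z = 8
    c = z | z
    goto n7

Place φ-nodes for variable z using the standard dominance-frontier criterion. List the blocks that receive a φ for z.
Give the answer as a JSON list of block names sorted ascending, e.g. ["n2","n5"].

Answer: ["n1", "n7"]

Working:
idom tree: n1←n0 n2←n1 n3←n1 n4←n3 n5←n1 n6←n4 n7←n1 n8←n7
Dom at joins:
  n1: preds {n0,n3}: {n0} ∩ {n0,n1,n3} = {n0}; idom=n0
  n5: preds {n2,n3}: {n0,n1,n2} ∩ {n0,n1,n3} = {n0,n1}; idom=n1
  n7: preds {n4,n5,n8}: {n0,n1,n3,n4} ∩ {n0,n1,n5} ∩ {n0,n1,n7,n8} = {n0,n1}; idom=n1

Frontier:
  join n1 pred n0: · stop@n0
  join n1 pred n3: n3→n1 stop@n0
  join n5 pred n2: n2 stop@n1
  join n5 pred n3: n3 stop@n1
  join n7 pred n4: n4→n3 stop@n1
  join n7 pred n5: n5 stop@n1
  join n7 pred n8: n8→n7 stop@n1
  n0 → ∅
  n1 → {n1}
  n2 → {n5}
  n3 → {n1,n5,n7}
  n4 → {n7}
  n5 → {n7}
  n6 → ∅
  n7 → {n7}
  n8 → {n7}

φ for z: defs {n1,n8}
  DF⁺ = {n1,n7}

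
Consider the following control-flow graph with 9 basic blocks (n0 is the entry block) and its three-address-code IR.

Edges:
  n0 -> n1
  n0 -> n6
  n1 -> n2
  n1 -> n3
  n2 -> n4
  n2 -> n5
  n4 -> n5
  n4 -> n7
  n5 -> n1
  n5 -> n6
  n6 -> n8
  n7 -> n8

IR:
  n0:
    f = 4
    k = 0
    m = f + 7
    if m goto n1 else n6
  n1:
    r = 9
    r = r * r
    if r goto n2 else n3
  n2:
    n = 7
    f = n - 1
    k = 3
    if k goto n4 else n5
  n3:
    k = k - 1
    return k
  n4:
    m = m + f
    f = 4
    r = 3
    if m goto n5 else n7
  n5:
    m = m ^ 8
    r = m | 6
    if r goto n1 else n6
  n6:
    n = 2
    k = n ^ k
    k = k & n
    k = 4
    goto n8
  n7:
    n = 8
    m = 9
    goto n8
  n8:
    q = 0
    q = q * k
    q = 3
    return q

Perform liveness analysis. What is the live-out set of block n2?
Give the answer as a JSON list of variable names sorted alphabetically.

Block summaries:
  n0: {f,k,m} / ∅
  n1: {r} / ∅
  n2: {f,k,n} / ∅
  n3: {k} / {k}
  n4: {f,m,r} / {f,m}
  n5: {m,r} / {m}
  n6: {k,n} / {k}
  n7: {m,n} / ∅
  n8: {q} / {k}

Live sets:
  n0: in=∅ out={k,m}
  n1: in={k,m} out={k,m}
  n2: in={m} out={f,k,m}
  n3: in={k} out=∅
  n4: in={f,k,m} out={k,m}
  n5: in={k,m} out={k,m}
  n6: in={k} out={k}
  n7: in={k} out={k}
  n8: in={k} out=∅

live-out(n2) = ["f", "k", "m"]

Answer: ["f", "k", "m"]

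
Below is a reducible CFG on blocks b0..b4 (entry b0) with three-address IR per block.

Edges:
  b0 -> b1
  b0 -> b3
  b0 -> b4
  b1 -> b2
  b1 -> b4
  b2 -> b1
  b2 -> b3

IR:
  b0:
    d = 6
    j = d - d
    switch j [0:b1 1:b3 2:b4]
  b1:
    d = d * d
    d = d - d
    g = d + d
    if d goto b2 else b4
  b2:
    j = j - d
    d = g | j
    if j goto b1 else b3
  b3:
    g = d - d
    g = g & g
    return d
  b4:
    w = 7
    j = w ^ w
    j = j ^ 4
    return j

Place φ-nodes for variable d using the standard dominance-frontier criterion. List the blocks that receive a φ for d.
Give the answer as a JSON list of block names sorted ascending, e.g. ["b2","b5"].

Answer: ["b1", "b3", "b4"]

Analysis:
idom tree: b1←b0 b2←b1 b3←b0 b4←b0
Dom at joins:
  b1: preds {b0,b2}: {b0} ∩ {b0,b1,b2} = {b0}; idom=b0
  b3: preds {b0,b2}: {b0} ∩ {b0,b1,b2} = {b0}; idom=b0
  b4: preds {b0,b1}: {b0} ∩ {b0,b1} = {b0}; idom=b0

Frontier:
  b1←b0: walk · to b0
  b1←b2: walk b2→b1 to b0
  b3←b0: walk · to b0
  b3←b2: walk b2→b1 to b0
  b4←b0: walk · to b0
  b4←b1: walk b1 to b0
  b0 → ∅
  b1 → {b1,b3,b4}
  b2 → {b1,b3}
  b3 → ∅
  b4 → ∅

φ for d: defs {b0,b1,b2}
  DF⁺ = {b1,b3,b4}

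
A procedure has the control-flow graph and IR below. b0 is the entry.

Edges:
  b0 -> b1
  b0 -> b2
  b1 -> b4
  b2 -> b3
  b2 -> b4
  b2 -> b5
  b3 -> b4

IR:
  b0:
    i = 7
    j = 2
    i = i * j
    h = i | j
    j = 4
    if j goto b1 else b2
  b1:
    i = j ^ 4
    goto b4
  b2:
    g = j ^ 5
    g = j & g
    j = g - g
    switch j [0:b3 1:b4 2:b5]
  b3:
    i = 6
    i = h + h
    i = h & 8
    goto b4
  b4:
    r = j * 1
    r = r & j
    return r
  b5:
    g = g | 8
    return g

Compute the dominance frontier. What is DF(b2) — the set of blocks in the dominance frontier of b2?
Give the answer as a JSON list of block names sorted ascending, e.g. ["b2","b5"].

idom tree: b1←b0 b2←b0 b3←b2 b4←b0 b5←b2
Join-block Dom:
  b4: preds {b1,b2,b3}: {b0,b1} ∩ {b0,b2} ∩ {b0,b2,b3} = {b0}; idom=b0

DF derivation:
  join b4 pred b1: b1 stop@b0
  join b4 pred b2: b2 stop@b0
  join b4 pred b3: b3→b2 stop@b0
  b0 → ∅
  b1 → {b4}
  b2 → {b4}
  b3 → {b4}
  b4 → ∅
  b5 → ∅

DF(b2) = ["b4"]

Answer: ["b4"]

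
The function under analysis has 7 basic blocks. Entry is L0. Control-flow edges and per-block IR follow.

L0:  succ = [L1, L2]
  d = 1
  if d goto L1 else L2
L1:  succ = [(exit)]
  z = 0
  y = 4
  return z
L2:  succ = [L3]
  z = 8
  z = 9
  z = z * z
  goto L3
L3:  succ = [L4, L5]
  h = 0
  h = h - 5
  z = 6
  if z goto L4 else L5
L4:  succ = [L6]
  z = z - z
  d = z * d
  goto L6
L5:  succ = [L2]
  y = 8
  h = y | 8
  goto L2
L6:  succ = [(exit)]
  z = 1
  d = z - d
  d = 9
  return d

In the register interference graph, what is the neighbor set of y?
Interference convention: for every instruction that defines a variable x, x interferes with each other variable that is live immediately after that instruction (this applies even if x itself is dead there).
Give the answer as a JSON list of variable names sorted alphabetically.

Answer: ["d", "z"]

Analysis:
def/use:
  L0: {d} / ∅
  L1: {y,z} / ∅
  L2: {z} / ∅
  L3: {h,z} / ∅
  L4: {d,z} / {d,z}
  L5: {h,y} / ∅
  L6: {d,z} / {d}

Liveness:
  L0: in=∅ out={d}
  L1: in=∅ out=∅
  L2: in={d} out={d}
  L3: in={d} out={d,z}
  L4: in={d,z} out={d}
  L5: in={d} out={d}
  L6: in={d} out=∅

Conflict graph:
  d↔{h,y,z}
  h↔{d}
  y↔{d,z}
  z↔{d,y}

N(y) = ["d", "z"]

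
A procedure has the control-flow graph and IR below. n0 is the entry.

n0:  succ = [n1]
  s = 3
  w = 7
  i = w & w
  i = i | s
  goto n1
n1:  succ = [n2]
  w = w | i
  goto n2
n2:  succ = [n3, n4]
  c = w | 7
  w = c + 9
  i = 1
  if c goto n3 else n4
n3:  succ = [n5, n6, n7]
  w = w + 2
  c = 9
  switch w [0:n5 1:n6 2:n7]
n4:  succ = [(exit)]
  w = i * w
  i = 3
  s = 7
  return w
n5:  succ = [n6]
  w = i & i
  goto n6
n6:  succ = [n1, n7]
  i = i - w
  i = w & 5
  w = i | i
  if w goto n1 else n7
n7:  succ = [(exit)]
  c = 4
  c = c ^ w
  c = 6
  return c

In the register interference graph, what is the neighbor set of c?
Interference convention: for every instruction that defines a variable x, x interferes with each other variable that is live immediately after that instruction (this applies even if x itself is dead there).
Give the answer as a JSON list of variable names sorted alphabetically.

Per-block:
  n0 def {i,s,w} use ∅
  n1 def {w} use {i,w}
  n2 def {c,i,w} use {w}
  n3 def {c,w} use {w}
  n4 def {i,s,w} use {i,w}
  n5 def {w} use {i}
  n6 def {i,w} use {i,w}
  n7 def {c} use {w}

Backward fixpoint:
  n0 li=∅ lo={i,w}
  n1 li={i,w} lo={w}
  n2 li={w} lo={i,w}
  n3 li={i,w} lo={i,w}
  n4 li={i,w} lo=∅
  n5 li={i} lo={i,w}
  n6 li={i,w} lo={i,w}
  n7 li={w} lo=∅

Conflict graph:
  c: {i,w}
  i: {c,s,w}
  s: {i,w}
  w: {c,i,s}

N(c) = ["i", "w"]

Answer: ["i", "w"]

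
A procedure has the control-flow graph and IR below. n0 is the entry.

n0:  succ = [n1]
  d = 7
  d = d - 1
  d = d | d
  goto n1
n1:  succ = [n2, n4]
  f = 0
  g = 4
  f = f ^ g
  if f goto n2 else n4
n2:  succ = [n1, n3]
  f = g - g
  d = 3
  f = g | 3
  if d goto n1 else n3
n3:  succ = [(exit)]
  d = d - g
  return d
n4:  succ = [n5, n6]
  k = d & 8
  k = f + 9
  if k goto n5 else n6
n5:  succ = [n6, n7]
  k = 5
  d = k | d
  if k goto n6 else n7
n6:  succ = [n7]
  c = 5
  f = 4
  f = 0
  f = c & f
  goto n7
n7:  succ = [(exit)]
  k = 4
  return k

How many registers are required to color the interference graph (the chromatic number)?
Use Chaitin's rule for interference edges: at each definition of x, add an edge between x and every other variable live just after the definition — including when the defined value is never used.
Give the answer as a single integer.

Per-block:
  n0: def={d} ue=∅
  n1: def={f,g} ue=∅
  n2: def={d,f} ue={g}
  n3: def={d} ue={d,g}
  n4: def={k} ue={d,f}
  n5: def={d,k} ue={d}
  n6: def={c,f} ue=∅
  n7: def={k} ue=∅

Liveness:
  n0: in=∅ out={d}
  n1: in={d} out={d,f,g}
  n2: in={g} out={d,g}
  n3: in={d,g} out=∅
  n4: in={d,f} out={d}
  n5: in={d} out=∅
  n6: in=∅ out=∅
  n7: in=∅ out=∅

Conflict graph:
  c↔{f}
  d↔{f,g,k}
  f↔{c,d,g,k}
  g↔{d,f}
  k↔{d,f}

Registers:
  lower bound: {d,f,g} mutually conflict ⇒ χ ≥ 3
  assign c→R1 d→R1 f→R0 g→R2 k→R2 — no edge inside a register ⇒ χ ≤ 3
  χ = 3

Answer: 3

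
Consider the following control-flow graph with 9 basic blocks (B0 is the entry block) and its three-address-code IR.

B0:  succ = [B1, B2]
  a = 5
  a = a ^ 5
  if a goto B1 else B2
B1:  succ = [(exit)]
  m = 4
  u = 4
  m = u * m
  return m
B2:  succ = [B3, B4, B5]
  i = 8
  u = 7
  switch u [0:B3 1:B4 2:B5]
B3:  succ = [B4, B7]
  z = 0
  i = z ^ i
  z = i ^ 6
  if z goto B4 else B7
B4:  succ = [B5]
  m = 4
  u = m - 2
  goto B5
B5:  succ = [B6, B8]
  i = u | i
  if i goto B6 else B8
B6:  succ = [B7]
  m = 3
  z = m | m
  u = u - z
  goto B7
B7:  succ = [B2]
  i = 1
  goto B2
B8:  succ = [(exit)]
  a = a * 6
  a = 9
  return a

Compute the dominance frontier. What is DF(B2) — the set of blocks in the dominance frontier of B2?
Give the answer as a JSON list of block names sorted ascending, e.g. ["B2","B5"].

idom tree: B1←B0 B2←B0 B3←B2 B4←B2 B5←B2 B6←B5 B7←B2 B8←B5
Join-block Dom:
  B2: preds {B0,B7}: {B0} ∩ {B0,B2,B7} = {B0}; idom=B0
  B4: preds {B2,B3}: {B0,B2} ∩ {B0,B2,B3} = {B0,B2}; idom=B2
  B5: preds {B2,B4}: {B0,B2} ∩ {B0,B2,B4} = {B0,B2}; idom=B2
  B7: preds {B3,B6}: {B0,B2,B3} ∩ {B0,B2,B5,B6} = {B0,B2}; idom=B2

DF walk-up:
  B2←B0: walk · to B0
  B2←B7: walk B7→B2 to B0
  B4←B2: walk · to B2
  B4←B3: walk B3 to B2
  B5←B2: walk · to B2
  B5←B4: walk B4 to B2
  B7←B3: walk B3 to B2
  B7←B6: walk B6→B5 to B2
  B0: DF=∅
  B1: DF=∅
  B2: DF={B2}
  B3: DF={B4,B7}
  B4: DF={B5}
  B5: DF={B7}
  B6: DF={B7}
  B7: DF={B2}
  B8: DF=∅

DF(B2) = ["B2"]

Answer: ["B2"]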